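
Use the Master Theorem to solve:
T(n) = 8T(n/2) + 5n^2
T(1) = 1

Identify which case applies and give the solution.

a=8, b=2, f(n)=5n^2. log_2(8) = 3. Since c=2 < 3, Case 1 applies: T(n) = Θ(n^log_b(a)) = O(n^3).

Answer: O(n^3) - Case 1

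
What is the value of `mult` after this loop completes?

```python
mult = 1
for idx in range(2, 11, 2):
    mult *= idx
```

Product of even numbers 2 to 10
`mult` takes the values: 1 → 2 → 8 → 48 → 384 → 3840

Answer: 3840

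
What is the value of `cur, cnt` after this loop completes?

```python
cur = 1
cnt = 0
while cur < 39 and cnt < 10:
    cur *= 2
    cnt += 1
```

Double until >= 39 or 10 iterations
`cur, cnt` takes the values: (1, 0) → (2, 0) → (2, 1) → (4, 1) → (4, 2) → (8, 2) → (8, 3) → (16, 3) → (16, 4) → (32, 4) → (32, 5) → (64, 5) → (64, 6)

Answer: 64, 6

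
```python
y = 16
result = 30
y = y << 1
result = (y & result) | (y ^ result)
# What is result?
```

Trace:
`y = 16` → y = 16
`result = 30` → result = 30
`y = y << 1` → y = 32
`result = (y & result) | (y ^ result)` → result = 62
So result = 62

Answer: 62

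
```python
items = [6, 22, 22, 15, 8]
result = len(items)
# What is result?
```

Trace:
`items = [6, 22, 22, 15, 8]` → items = [6, 22, 22, 15, 8]
`result = len(items)` → result = 5
So result = 5

Answer: 5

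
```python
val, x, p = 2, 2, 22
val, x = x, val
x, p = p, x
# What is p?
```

Trace:
`val, x, p = 2, 2, 22` → val = 2; x = 2; p = 22
`val, x = x, val` → val = 2; x = 2
`x, p = p, x` → x = 22; p = 2
So p = 2

Answer: 2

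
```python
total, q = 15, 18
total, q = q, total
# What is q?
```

Trace:
`total, q = 15, 18` → total = 15; q = 18
`total, q = q, total` → total = 18; q = 15
So q = 15

Answer: 15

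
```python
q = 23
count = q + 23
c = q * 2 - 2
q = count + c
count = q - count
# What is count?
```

Trace:
`q = 23` → q = 23
`count = q + 23` → count = 46
`c = q * 2 - 2` → c = 44
`q = count + c` → q = 90
`count = q - count` → count = 44
So count = 44

Answer: 44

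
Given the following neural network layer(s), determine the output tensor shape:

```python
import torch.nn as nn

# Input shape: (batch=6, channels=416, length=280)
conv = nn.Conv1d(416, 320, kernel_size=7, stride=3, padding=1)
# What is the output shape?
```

Input: (6, 416, 280) -> Output: (6, 320, 92)

Answer: (6, 320, 92)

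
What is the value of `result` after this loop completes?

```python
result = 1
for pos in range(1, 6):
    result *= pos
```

5! = 120
`result` takes the values: 1 → 2 → 6 → 24 → 120

Answer: 120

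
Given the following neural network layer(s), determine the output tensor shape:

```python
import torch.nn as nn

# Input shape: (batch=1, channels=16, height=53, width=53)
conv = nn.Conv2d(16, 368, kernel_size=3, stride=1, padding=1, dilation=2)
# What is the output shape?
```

Input: (1, 16, 53, 53) -> Output: (1, 368, 51, 51)

Answer: (1, 368, 51, 51)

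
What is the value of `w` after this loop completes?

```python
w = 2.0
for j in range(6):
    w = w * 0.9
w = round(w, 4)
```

Exponential decay: 2.0 * 0.9^6
`w` takes the values: 2.0 → 1.8 → 1.62 → 1.458 → 1.3122 → 1.18098 → 1.062882 → 1.0629

Answer: 1.0629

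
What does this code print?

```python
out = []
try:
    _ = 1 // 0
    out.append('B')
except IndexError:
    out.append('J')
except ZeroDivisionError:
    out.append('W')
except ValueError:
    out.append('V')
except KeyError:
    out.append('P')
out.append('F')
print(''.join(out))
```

Execution trace: 'W' (except ZeroDivisionError) → 'F' (after the try/except). Output: WF

Answer: WF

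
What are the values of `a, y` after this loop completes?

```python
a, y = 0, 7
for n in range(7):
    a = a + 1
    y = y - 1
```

a goes 0→7, y goes 7→0
`a, y` takes the values: (0, 7) → (1, 7) → (1, 6) → (2, 6) → (2, 5) → (3, 5) → (3, 4) → (4, 4) → (4, 3) → (5, 3) → (5, 2) → (6, 2) → (6, 1) → (7, 1) → (7, 0)

Answer: 7, 0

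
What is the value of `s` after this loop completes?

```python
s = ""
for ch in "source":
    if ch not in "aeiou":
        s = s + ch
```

Remove vowels from 'source'
`s` takes the values: "" → "s" → "sr" → "src"

Answer: "src"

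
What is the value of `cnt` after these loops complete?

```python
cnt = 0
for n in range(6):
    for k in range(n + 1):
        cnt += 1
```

Triangle: 1 + 2 + ... + 6
`cnt` takes the values: 0 → 1 → 2 → 3 → 4 → 5 → 6 → 7 → 8 → 9 → 10 → 11 → 12 → 13 → 14 → 15 → 16 → 17 → 18 → 19 → 20 → 21

Answer: 21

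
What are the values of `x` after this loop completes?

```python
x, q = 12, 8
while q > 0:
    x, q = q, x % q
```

GCD of 12 and 8
`x` takes the values: 12 → 8 → 4

Answer: 4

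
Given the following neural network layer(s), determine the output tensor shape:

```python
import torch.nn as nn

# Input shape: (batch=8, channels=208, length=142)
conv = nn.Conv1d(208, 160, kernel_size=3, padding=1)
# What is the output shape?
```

Input: (8, 208, 142) -> Output: (8, 160, 142)

Answer: (8, 160, 142)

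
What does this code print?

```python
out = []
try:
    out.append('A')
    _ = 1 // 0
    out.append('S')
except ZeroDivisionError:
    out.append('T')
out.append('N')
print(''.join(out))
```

Execution trace: 'A' (try body) → 'T' (except ZeroDivisionError) → 'N' (after the try/except). Output: ATN

Answer: ATN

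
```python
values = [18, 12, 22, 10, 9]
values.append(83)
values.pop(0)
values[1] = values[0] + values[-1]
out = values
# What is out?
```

Trace:
`values = [18, 12, 22, 10, 9]` → values = [18, 12, 22, 10, 9]
`values.append(83)` → values = [18, 12, 22, 10, 9, 83]
`values.pop(0)` → values = [12, 22, 10, 9, 83]
`values[1] = values[0] + values[-1]` → values = [12, 95, 10, 9, 83]
`out = values` → out = [12, 95, 10, 9, 83]
So out = [12, 95, 10, 9, 83]

Answer: [12, 95, 10, 9, 83]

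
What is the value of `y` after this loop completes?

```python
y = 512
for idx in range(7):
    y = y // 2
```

Halve 7 times: 512 // 2^7 = 4
`y` takes the values: 512 → 256 → 128 → 64 → 32 → 16 → 8 → 4

Answer: 4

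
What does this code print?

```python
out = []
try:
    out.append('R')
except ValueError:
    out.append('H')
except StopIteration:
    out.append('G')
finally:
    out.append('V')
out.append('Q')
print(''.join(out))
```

Execution trace: 'R' (try body, no exception) → 'V' (finally) → 'Q' (after the try/except). Output: RVQ

Answer: RVQ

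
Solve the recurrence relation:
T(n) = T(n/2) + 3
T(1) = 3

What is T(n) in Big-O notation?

Each step divides n by 2 and adds 3. After log_2(n) steps we reach T(1)=3. So T(n) = 3·log_2(n) + 3 = O(log n).

Answer: O(log n)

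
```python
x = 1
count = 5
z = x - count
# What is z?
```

Trace:
`x = 1` → x = 1
`count = 5` → count = 5
`z = x - count` → z = -4
So z = -4

Answer: -4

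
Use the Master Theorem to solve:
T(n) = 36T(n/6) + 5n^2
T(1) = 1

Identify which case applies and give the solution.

a=36, b=6, f(n)=5n^2. log_6(36) = 2. Since c=2 = 2, Case 2 applies: T(n) = Θ(n^log_b(a) · log n) = O(n^2 log n).

Answer: O(n^2 log n) - Case 2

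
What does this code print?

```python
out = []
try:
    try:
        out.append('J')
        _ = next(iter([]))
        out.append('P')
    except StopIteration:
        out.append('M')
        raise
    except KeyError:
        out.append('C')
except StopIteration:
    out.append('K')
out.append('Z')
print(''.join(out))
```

Execution trace: 'J' (inner try body) → 'M' (inner except StopIteration) → 'K' (outer except StopIteration) → 'Z' (after the try/except). Output: JMKZ

Answer: JMKZ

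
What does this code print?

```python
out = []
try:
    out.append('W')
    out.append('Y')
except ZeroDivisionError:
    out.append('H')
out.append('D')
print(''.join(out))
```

Execution trace: 'W' (try body) → 'Y' (try body, no exception) → 'D' (after the try/except). Output: WYD

Answer: WYD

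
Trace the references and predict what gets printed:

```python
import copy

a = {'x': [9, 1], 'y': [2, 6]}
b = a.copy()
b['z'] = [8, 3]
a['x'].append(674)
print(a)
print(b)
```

Key concept: shallow copy of dict with mutable values.
Step by step:
`a = {'x': [9, 1], 'y': [2, 6]}` → a = {'x': [9, 1], 'y': [2, 6]}
`b = a.copy()` → b = {'x': [9, 1], 'y': [2, 6]}
`b['z'] = [8, 3]` → b = {'x': [9, 1], 'y': [2, 6], 'z': [8, 3]}
`a['x'].append(674)` → a = {'x': [9, 1, 674], 'y': [2, 6]}; b = {'x': [9, 1, 674], 'y': [2, 6], 'z': [8, 3]}
`print(a)` → prints {'x': [9, 1, 674], 'y': [2, 6]}
`print(b)` → prints {'x': [9, 1, 674], 'y': [2, 6], 'z': [8, 3]}

Answer:
{'x': [9, 1, 674], 'y': [2, 6]}
{'x': [9, 1, 674], 'y': [2, 6], 'z': [8, 3]}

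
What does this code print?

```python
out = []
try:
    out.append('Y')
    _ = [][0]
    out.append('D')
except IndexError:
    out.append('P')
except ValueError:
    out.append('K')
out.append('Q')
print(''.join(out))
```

Execution trace: 'Y' (try body) → 'P' (except IndexError) → 'Q' (after the try/except). Output: YPQ

Answer: YPQ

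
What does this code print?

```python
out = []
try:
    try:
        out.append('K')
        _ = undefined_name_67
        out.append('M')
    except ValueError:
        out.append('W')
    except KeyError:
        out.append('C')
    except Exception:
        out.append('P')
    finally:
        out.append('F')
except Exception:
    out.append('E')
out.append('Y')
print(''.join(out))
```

Execution trace: 'K' (inner try body) → 'P' (inner except Exception) → 'F' (inner finally) → 'Y' (after the try/except). Output: KPFY

Answer: KPFY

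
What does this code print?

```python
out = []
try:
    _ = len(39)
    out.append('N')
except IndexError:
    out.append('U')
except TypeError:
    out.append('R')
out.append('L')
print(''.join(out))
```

Execution trace: 'R' (except TypeError) → 'L' (after the try/except). Output: RL

Answer: RL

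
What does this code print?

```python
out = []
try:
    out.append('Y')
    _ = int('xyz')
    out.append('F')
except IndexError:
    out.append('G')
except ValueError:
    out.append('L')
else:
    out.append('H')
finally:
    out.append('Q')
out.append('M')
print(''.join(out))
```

Execution trace: 'Y' (try body) → 'L' (except ValueError) → 'Q' (finally) → 'M' (after the try/except). Output: YLQM

Answer: YLQM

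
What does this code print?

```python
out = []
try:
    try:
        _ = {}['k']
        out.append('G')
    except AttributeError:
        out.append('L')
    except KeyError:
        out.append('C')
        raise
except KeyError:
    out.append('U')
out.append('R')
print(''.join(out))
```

Execution trace: 'C' (except KeyError) → 'U' (outer except KeyError) → 'R' (after the try/except). Output: CUR

Answer: CUR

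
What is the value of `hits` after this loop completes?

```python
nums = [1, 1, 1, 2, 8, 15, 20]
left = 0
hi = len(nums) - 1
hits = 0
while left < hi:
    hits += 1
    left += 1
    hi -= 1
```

Iterations until pointers meet (list length 7)
`hits` takes the values: 0 → 1 → 2 → 3

Answer: 3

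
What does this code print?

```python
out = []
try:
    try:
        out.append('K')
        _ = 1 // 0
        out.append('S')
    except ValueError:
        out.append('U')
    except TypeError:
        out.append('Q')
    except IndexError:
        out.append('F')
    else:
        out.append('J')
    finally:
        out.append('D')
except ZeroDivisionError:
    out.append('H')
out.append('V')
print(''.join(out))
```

Execution trace: 'K' (try body) → 'D' (finally) → 'H' (outer except ZeroDivisionError) → 'V' (after the try/except). Output: KDHV

Answer: KDHV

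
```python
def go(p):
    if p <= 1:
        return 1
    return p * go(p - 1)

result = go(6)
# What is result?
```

go(6) = 6 * 5 * 4 * 3 * 2 * 1 = 720

Answer: 720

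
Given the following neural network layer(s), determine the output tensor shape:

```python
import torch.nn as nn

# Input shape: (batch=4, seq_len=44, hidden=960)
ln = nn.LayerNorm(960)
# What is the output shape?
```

Input: (4, 44, 960) -> Output: (4, 44, 960)

Answer: (4, 44, 960)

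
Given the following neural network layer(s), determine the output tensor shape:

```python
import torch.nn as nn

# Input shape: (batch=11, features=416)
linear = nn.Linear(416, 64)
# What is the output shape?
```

Input: (11, 416) -> Output: (11, 64)

Answer: (11, 64)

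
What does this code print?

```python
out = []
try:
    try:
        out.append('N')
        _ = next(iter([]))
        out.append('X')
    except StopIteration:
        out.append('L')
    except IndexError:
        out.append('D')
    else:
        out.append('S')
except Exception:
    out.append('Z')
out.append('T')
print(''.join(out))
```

Execution trace: 'N' (inner try body) → 'L' (inner except StopIteration) → 'T' (after the try/except). Output: NLT

Answer: NLT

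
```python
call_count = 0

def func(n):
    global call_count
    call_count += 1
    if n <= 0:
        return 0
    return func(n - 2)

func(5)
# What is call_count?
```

Linear recursion stepping by 2: 4 calls from n=5 down to ≤0.

Answer: 4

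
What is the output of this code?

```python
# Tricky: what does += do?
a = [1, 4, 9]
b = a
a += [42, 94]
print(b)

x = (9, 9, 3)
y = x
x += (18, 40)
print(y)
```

Key concept: += behavior differs for mutable vs immutable.
Step by step:
`a = [1, 4, 9]` → a = [1, 4, 9]
`b = a` → b = [1, 4, 9] (same object as a)
`a += [42, 94]` → a = [1, 4, 9, 42, 94] (same object as b); b = [1, 4, 9, 42, 94] (same object as a)
`print(b)` → prints [1, 4, 9, 42, 94]
`x = (9, 9, 3)` → x = (9, 9, 3)
`y = x` → y = (9, 9, 3)
`x += (18, 40)` → x = (9, 9, 3, 18, 40)
`print(y)` → prints (9, 9, 3)

Answer:
[1, 4, 9, 42, 94]
(9, 9, 3)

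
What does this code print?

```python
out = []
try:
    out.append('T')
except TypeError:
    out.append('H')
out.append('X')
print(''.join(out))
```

Execution trace: 'T' (try body, no exception) → 'X' (after the try/except). Output: TX

Answer: TX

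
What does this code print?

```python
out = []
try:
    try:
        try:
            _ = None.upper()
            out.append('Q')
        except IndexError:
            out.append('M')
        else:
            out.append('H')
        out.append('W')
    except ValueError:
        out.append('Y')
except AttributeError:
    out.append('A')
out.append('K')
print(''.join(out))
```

Execution trace: 'A' (outer except AttributeError) → 'K' (after the try/except). Output: AK

Answer: AK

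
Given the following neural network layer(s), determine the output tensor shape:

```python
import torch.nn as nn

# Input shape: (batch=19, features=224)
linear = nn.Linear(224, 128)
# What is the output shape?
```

Input: (19, 224) -> Output: (19, 128)

Answer: (19, 128)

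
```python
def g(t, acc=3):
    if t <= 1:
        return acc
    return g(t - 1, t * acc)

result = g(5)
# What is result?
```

Accumulator trace (n, acc): (5, 3) -> (4, 15) -> (3, 60) -> (2, 180) -> (1, 360) -> return 360

Answer: 360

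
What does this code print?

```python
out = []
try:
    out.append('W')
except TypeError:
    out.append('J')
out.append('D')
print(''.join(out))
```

Execution trace: 'W' (try body, no exception) → 'D' (after the try/except). Output: WD

Answer: WD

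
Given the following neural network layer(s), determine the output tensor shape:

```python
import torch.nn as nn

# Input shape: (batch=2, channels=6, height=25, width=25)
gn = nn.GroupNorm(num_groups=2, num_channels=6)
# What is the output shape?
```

Input: (2, 6, 25, 25) -> Output: (2, 6, 25, 25)

Answer: (2, 6, 25, 25)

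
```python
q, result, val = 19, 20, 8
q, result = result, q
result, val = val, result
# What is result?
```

Trace:
`q, result, val = 19, 20, 8` → q = 19; result = 20; val = 8
`q, result = result, q` → q = 20; result = 19
`result, val = val, result` → result = 8; val = 19
So result = 8

Answer: 8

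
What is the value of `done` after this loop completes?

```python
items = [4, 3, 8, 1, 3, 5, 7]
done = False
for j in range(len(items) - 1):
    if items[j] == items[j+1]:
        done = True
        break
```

Check consecutive duplicates in [4, 3, 8, 1, 3, 5, 7]
`done` takes the values: False

Answer: False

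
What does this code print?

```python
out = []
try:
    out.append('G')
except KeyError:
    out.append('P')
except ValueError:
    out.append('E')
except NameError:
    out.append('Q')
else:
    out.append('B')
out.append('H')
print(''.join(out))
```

Execution trace: 'G' (try body, no exception) → 'B' (else) → 'H' (after the try/except). Output: GBH

Answer: GBH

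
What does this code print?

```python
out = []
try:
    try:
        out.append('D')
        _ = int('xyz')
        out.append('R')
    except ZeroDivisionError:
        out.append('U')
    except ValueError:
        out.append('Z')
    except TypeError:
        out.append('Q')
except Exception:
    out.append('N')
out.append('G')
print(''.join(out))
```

Execution trace: 'D' (inner try body) → 'Z' (inner except ValueError) → 'G' (after the try/except). Output: DZG

Answer: DZG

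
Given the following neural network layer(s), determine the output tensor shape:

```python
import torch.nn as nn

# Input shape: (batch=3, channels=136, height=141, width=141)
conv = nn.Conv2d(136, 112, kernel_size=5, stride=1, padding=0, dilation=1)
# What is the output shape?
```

Input: (3, 136, 141, 141) -> Output: (3, 112, 137, 137)

Answer: (3, 112, 137, 137)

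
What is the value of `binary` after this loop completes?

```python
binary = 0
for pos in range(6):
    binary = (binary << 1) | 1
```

Build 6 consecutive 1-bits: 0b111111
`binary` takes the values: 0 → 1 → 3 → 7 → 15 → 31 → 63

Answer: 63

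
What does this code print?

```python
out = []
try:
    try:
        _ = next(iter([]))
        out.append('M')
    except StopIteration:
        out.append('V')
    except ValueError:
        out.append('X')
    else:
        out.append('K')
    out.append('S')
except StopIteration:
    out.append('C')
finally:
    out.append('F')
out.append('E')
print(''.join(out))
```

Execution trace: 'V' (inner except StopIteration) → 'S' (try body, no exception) → 'F' (finally) → 'E' (after the try/except). Output: VSFE

Answer: VSFE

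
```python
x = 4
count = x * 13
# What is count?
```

Trace:
`x = 4` → x = 4
`count = x * 13` → count = 52
So count = 52

Answer: 52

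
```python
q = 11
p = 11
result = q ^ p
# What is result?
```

Trace:
`q = 11` → q = 11
`p = 11` → p = 11
`result = q ^ p` → result = 0
So result = 0

Answer: 0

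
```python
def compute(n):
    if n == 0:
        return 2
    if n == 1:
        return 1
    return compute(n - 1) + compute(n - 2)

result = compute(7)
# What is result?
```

Build up from base cases: compute(0)=2, compute(1)=1, compute(2)=3, compute(3)=4, compute(4)=7, compute(5)=11, compute(6)=18, ..., compute(7)=29

Answer: 29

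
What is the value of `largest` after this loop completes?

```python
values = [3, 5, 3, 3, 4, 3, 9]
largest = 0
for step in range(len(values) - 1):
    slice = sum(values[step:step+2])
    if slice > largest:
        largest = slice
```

Max sum of 2-element window in [3, 5, 3, 3, 4, 3, 9]
`largest` takes the values: 0 → 8 → 12

Answer: 12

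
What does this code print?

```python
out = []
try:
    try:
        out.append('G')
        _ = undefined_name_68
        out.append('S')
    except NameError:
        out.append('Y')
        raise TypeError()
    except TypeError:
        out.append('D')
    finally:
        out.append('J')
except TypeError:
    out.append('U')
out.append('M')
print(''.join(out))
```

Execution trace: 'G' (inner try body) → 'Y' (inner except NameError) → 'J' (inner finally) → 'U' (outer except TypeError) → 'M' (after the try/except). Output: GYJUM

Answer: GYJUM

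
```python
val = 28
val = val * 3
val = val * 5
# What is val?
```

Trace:
`val = 28` → val = 28
`val = val * 3` → val = 84
`val = val * 5` → val = 420
So val = 420

Answer: 420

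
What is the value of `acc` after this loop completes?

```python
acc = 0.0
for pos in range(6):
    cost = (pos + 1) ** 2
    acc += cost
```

Sum of squared losses 1² + 2² + ... + 6²
`acc` takes the values: 0.0 → 1.0 → 5.0 → 14.0 → 30.0 → 55.0 → 91.0

Answer: 91.0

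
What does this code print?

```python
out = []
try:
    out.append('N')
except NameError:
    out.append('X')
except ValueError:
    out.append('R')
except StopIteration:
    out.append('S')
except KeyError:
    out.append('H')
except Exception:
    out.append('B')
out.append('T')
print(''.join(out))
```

Execution trace: 'N' (try body, no exception) → 'T' (after the try/except). Output: NT

Answer: NT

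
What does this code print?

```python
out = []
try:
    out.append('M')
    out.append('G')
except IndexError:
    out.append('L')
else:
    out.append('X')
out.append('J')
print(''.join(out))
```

Execution trace: 'M' (try body) → 'G' (try body, no exception) → 'X' (else) → 'J' (after the try/except). Output: MGXJ

Answer: MGXJ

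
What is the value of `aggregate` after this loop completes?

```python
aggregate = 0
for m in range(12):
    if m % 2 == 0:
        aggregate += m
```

Sum of even numbers 0 to 11
`aggregate` takes the values: 0 → 2 → 6 → 12 → 20 → 30

Answer: 30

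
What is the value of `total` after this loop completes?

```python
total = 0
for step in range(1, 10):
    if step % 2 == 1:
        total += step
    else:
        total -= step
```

Add odd, subtract even
`total` takes the values: 0 → 1 → -1 → 2 → -2 → 3 → -3 → 4 → -4 → 5

Answer: 5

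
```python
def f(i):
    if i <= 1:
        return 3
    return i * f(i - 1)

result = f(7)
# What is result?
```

f(7) = 7 * 6 * 5 * 4 * 3 * 2 * 3 = 15120

Answer: 15120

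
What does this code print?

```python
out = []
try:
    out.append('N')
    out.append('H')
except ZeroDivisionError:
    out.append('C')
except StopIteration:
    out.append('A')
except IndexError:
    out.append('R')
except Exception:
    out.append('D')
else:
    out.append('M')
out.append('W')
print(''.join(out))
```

Execution trace: 'N' (try body) → 'H' (try body, no exception) → 'M' (else) → 'W' (after the try/except). Output: NHMW

Answer: NHMW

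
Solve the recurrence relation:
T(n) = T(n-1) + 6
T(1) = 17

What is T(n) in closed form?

Unrolling: T(n) = T(1) + 6·(n-1) = 17 + 6(n-1) = 6n + 11.

Answer: T(n) = 6n + 11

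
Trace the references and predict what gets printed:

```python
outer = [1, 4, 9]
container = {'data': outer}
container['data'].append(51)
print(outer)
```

Key concept: dict holds reference to list.
Step by step:
`outer = [1, 4, 9]` → outer = [1, 4, 9]
`container = {'data': outer}` → container = {'data': [1, 4, 9]}
`container['data'].append(51)` → outer = [1, 4, 9, 51]; container = {'data': [1, 4, 9, 51]}
`print(outer)` → prints [1, 4, 9, 51]

Answer: [1, 4, 9, 51]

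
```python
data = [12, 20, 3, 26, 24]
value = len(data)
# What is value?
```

Trace:
`data = [12, 20, 3, 26, 24]` → data = [12, 20, 3, 26, 24]
`value = len(data)` → value = 5
So value = 5

Answer: 5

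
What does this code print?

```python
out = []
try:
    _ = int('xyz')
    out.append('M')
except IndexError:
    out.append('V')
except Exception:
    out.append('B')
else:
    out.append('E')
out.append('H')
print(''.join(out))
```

Execution trace: 'B' (except Exception) → 'H' (after the try/except). Output: BH

Answer: BH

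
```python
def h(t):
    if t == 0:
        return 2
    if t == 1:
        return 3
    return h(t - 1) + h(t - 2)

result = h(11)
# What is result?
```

Build up from base cases: h(0)=2, h(1)=3, h(2)=5, h(3)=8, h(4)=13, h(5)=21, h(6)=34, ..., h(11)=377

Answer: 377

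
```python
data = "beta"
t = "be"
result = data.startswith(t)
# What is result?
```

Trace:
`data = "beta"` → data = 'beta'
`t = "be"` → t = 'be'
`result = data.startswith(t)` → result = True
So result = True

Answer: True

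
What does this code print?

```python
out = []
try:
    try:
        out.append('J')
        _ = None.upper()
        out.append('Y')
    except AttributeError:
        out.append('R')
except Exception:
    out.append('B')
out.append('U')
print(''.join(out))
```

Execution trace: 'J' (inner try body) → 'R' (inner except AttributeError) → 'U' (after the try/except). Output: JRU

Answer: JRU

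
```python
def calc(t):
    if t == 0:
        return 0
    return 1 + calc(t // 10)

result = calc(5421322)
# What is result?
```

Count of digits of 5421322: 7

Answer: 7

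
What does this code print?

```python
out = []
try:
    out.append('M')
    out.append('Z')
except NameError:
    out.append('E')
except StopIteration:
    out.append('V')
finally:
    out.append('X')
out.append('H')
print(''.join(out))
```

Execution trace: 'M' (try body) → 'Z' (try body, no exception) → 'X' (finally) → 'H' (after the try/except). Output: MZXH

Answer: MZXH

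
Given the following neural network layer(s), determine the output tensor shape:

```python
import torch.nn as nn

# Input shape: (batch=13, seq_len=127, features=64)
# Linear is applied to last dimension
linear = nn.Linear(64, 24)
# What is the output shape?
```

Input: (13, 127, 64) -> Output: (13, 127, 24)

Answer: (13, 127, 24)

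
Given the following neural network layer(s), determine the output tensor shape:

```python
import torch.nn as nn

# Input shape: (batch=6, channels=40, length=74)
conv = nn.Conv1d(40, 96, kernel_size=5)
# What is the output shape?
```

Input: (6, 40, 74) -> Output: (6, 96, 70)

Answer: (6, 96, 70)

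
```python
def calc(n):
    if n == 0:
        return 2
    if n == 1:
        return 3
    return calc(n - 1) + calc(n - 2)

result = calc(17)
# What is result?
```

Build up from base cases: calc(0)=2, calc(1)=3, calc(2)=5, calc(3)=8, calc(4)=13, calc(5)=21, calc(6)=34, ..., calc(17)=6765

Answer: 6765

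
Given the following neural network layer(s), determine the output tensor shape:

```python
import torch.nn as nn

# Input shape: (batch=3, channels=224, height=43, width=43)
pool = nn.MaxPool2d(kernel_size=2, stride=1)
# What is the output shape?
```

Input: (3, 224, 43, 43) -> Output: (3, 224, 42, 42)

Answer: (3, 224, 42, 42)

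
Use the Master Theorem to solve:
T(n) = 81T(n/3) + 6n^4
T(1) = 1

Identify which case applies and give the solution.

a=81, b=3, f(n)=6n^4. log_3(81) = 4. Since c=4 = 4, Case 2 applies: T(n) = Θ(n^log_b(a) · log n) = O(n^4 log n).

Answer: O(n^4 log n) - Case 2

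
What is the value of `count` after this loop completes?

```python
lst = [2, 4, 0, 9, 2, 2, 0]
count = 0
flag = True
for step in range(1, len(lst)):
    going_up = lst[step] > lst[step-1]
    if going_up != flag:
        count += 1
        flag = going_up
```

Count direction changes in [2, 4, 0, 9, 2, 2, 0]
`count` takes the values: 0 → 1 → 2 → 3

Answer: 3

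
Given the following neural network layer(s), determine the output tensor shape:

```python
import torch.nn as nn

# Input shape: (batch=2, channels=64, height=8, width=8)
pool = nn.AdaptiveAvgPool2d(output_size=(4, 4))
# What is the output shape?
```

Input: (2, 64, 8, 8) -> Output: (2, 64, 4, 4)

Answer: (2, 64, 4, 4)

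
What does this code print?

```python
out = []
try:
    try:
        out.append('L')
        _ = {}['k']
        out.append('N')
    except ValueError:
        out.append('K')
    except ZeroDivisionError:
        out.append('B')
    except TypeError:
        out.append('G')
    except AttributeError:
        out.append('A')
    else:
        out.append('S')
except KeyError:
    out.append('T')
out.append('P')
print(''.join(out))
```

Execution trace: 'L' (try body) → 'T' (outer except KeyError) → 'P' (after the try/except). Output: LTP

Answer: LTP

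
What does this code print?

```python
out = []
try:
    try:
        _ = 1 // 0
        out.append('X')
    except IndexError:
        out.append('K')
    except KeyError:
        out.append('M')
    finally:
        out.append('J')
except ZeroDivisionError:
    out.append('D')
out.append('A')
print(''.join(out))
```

Execution trace: 'J' (inner finally) → 'D' (outer except ZeroDivisionError) → 'A' (after the try/except). Output: JDA

Answer: JDA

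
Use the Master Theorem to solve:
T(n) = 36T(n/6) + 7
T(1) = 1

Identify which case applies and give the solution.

a=36, b=6, f(n)=7. log_6(36) = 2. Since c=0 < 2, Case 1 applies: T(n) = Θ(n^log_b(a)) = O(n^2).

Answer: O(n^2) - Case 1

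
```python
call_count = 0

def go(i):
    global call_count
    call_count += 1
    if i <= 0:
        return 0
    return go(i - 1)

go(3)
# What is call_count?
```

Linear recursion stepping by 1: 4 calls from i=3 down to ≤0.

Answer: 4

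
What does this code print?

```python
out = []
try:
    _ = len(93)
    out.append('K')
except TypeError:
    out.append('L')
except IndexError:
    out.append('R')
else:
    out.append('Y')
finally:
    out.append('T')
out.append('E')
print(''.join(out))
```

Execution trace: 'L' (except TypeError) → 'T' (finally) → 'E' (after the try/except). Output: LTE

Answer: LTE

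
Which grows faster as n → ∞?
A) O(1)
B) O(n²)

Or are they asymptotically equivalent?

O(1) vs O(n²): Higher order terms dominate.

Answer: B) O(n²) grows faster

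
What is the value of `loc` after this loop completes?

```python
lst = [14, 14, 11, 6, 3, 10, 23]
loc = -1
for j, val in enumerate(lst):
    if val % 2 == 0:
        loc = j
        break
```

First even number index in [14, 14, 11, 6, 3, 10, 23]
`loc` takes the values: -1 → 0

Answer: 0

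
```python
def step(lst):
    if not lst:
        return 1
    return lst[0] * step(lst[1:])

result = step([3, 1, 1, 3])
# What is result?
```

Product over [3, 1, 1, 3] = 3 * 1 * 1 * 3 = 9

Answer: 9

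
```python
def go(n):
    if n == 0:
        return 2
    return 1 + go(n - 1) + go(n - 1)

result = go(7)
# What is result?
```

go(n) = 1 + 2·go(n-1), go(0)=2. Closed form: (2+1)·2^7 - 1 = 383.

Answer: 383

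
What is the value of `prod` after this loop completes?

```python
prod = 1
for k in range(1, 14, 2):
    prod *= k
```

Product of 1, 3, 5, ... up to 13
`prod` takes the values: 1 → 3 → 15 → 105 → 945 → 10395 → 135135

Answer: 135135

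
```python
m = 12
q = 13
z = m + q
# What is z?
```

Trace:
`m = 12` → m = 12
`q = 13` → q = 13
`z = m + q` → z = 25
So z = 25

Answer: 25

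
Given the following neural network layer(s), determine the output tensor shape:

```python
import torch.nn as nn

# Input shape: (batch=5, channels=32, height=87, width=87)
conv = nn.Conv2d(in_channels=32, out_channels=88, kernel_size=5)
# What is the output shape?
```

Input: (5, 32, 87, 87) -> Output: (5, 88, 83, 83)

Answer: (5, 88, 83, 83)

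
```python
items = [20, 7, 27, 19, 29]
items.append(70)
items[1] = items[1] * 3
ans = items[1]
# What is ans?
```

Trace:
`items = [20, 7, 27, 19, 29]` → items = [20, 7, 27, 19, 29]
`items.append(70)` → items = [20, 7, 27, 19, 29, 70]
`items[1] = items[1] * 3` → items = [20, 21, 27, 19, 29, 70]
`ans = items[1]` → ans = 21
So ans = 21

Answer: 21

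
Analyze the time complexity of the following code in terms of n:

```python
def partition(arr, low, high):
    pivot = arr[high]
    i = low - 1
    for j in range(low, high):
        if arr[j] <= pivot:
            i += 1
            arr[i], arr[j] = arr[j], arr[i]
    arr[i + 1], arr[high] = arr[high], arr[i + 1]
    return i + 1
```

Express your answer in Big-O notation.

This is Lomuto partition (single pass over [low, high), where n = high - low). Time complexity: O(n).

Answer: O(n)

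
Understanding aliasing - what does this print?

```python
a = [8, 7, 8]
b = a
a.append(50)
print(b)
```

Key concept: basic list aliasing.
Step by step:
`a = [8, 7, 8]` → a = [8, 7, 8]
`b = a` → b = [8, 7, 8] (same object as a)
`a.append(50)` → a = [8, 7, 8, 50] (same object as b); b = [8, 7, 8, 50] (same object as a)
`print(b)` → prints [8, 7, 8, 50]

Answer: [8, 7, 8, 50]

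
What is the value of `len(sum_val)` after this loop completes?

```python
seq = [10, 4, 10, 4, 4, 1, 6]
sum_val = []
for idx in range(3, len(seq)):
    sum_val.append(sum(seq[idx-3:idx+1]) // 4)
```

Number of 4-element averages
`sum_val` takes the values: [] → [7] → [7, 5] → [7, 5, 4] → [7, 5, 4, 3]
So `len(sum_val)` = 4

Answer: 4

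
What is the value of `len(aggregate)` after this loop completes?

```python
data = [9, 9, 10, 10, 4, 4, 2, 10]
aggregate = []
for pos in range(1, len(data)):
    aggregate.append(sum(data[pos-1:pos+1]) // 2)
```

Number of 2-element averages
`aggregate` takes the values: [] → [9] → [9, 9] → [9, 9, 10] → [9, 9, 10, 7] → [9, 9, 10, 7, 4] → [9, 9, 10, 7, 4, 3] → [9, 9, 10, 7, 4, 3, 6]
So `len(aggregate)` = 7

Answer: 7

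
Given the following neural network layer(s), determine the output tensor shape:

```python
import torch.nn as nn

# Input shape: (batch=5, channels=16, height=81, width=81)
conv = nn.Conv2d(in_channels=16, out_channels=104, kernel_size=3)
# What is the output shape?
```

Input: (5, 16, 81, 81) -> Output: (5, 104, 79, 79)

Answer: (5, 104, 79, 79)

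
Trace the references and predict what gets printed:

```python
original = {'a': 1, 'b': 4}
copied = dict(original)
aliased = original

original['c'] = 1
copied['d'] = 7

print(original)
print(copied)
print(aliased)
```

Key concept: dict() creates copy, assignment creates alias.
Step by step:
`original = {'a': 1, 'b': 4}` → original = {'a': 1, 'b': 4}
`copied = dict(original)` → copied = {'a': 1, 'b': 4}
`aliased = original` → aliased = {'a': 1, 'b': 4} (same object as original)
`original['c'] = 1` → original = {'a': 1, 'b': 4, 'c': 1} (same object as aliased); aliased = {'a': 1, 'b': 4, 'c': 1} (same object as original)
`copied['d'] = 7` → copied = {'a': 1, 'b': 4, 'd': 7}
`print(original)` → prints {'a': 1, 'b': 4, 'c': 1}
`print(copied)` → prints {'a': 1, 'b': 4, 'd': 7}
`print(aliased)` → prints {'a': 1, 'b': 4, 'c': 1}

Answer:
{'a': 1, 'b': 4, 'c': 1}
{'a': 1, 'b': 4, 'd': 7}
{'a': 1, 'b': 4, 'c': 1}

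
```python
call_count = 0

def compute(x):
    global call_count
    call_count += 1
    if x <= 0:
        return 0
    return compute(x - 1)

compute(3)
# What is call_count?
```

Linear recursion stepping by 1: 4 calls from x=3 down to ≤0.

Answer: 4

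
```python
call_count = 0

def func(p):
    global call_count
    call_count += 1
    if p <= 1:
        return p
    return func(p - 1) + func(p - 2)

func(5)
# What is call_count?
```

Calls(p) = 1 + Calls(p-1) + Calls(p-2); Calls(0)=Calls(1)=1. For p=5 this gives 15.

Answer: 15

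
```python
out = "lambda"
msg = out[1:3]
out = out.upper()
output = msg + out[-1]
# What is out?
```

Trace:
`out = "lambda"` → out = 'lambda'
`msg = out[1:3]` → msg = 'am'
`out = out.upper()` → out = 'LAMBDA'
`output = msg + out[-1]` → output = 'amA'
So out = 'LAMBDA'

Answer: 'LAMBDA'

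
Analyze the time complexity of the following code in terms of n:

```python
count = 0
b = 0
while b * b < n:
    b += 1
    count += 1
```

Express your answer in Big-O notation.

Each loop level contributes: √n. Multiplying the contributions gives O(√n).

Answer: O(√n)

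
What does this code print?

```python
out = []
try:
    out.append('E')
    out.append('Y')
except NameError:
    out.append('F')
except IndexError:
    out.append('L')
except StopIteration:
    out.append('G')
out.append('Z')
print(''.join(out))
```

Execution trace: 'E' (try body) → 'Y' (try body, no exception) → 'Z' (after the try/except). Output: EYZ

Answer: EYZ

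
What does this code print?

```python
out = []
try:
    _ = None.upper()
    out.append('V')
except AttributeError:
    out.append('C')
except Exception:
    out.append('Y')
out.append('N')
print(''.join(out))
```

Execution trace: 'C' (except AttributeError) → 'N' (after the try/except). Output: CN

Answer: CN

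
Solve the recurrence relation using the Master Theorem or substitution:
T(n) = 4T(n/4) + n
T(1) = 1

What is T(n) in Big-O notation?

By Master Theorem: a=4, b=4, f(n)=n. Since log_4(4) = 1 and f(n) = Θ(n^1), Case 2 applies. T(n) = O(n log n).

Answer: O(n log n)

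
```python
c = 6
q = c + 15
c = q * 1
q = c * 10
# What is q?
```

Trace:
`c = 6` → c = 6
`q = c + 15` → q = 21
`c = q * 1` → c = 21
`q = c * 10` → q = 210
So q = 210

Answer: 210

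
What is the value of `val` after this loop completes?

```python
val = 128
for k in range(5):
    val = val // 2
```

Halve 5 times: 128 // 2^5 = 4
`val` takes the values: 128 → 64 → 32 → 16 → 8 → 4

Answer: 4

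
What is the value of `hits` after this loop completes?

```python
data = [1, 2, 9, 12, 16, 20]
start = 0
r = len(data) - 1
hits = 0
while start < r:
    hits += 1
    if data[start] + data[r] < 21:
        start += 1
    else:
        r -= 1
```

Steps to find pair summing to 21
`hits` takes the values: 0 → 1 → 2 → 3 → 4 → 5

Answer: 5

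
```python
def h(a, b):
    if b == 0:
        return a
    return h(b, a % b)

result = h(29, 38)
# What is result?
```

h(29, 38) -> h(38, 29) -> h(29, 9) -> h(9, 2) -> h(2, 1) -> h(1, 0) -> 1

Answer: 1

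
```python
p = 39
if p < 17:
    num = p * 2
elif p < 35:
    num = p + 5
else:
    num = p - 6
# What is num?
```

Trace:
`p = 39` → p = 39
`if p < 17: ...` → p < 17 is False, p < 35 is False, take else branch → num = 33
So num = 33

Answer: 33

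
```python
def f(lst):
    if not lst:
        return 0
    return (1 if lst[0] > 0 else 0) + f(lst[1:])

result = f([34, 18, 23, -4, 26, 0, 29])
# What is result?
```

Count of positive elements in [34, 18, 23, -4, 26, 0, 29] = 5

Answer: 5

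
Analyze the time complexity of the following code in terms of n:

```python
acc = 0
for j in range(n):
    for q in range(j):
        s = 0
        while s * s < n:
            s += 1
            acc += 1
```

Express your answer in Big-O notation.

Each loop level contributes: n × n × √n. Multiplying the contributions gives O(n^2√n).

Answer: O(n^2√n)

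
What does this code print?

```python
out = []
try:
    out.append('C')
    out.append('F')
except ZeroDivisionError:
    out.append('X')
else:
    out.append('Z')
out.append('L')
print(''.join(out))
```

Execution trace: 'C' (try body) → 'F' (try body, no exception) → 'Z' (else) → 'L' (after the try/except). Output: CFZL

Answer: CFZL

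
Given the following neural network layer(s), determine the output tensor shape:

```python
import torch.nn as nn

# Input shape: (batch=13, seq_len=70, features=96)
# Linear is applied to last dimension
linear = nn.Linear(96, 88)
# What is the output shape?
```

Input: (13, 70, 96) -> Output: (13, 70, 88)

Answer: (13, 70, 88)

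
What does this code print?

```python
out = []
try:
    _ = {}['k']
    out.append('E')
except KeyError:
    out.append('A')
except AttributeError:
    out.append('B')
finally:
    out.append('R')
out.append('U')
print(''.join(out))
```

Execution trace: 'A' (except KeyError) → 'R' (finally) → 'U' (after the try/except). Output: ARU

Answer: ARU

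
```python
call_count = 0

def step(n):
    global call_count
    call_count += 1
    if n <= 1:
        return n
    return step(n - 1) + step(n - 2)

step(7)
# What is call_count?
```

Calls(n) = 1 + Calls(n-1) + Calls(n-2); Calls(0)=Calls(1)=1. For n=7 this gives 41.

Answer: 41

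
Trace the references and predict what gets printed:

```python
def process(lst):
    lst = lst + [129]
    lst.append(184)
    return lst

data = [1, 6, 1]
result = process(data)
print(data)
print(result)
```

Key concept: rebinding parameter vs mutation.
Step by step:
`data = [1, 6, 1]` → data = [1, 6, 1]
`result = process(data)` → result = [1, 6, 1, 129, 184]
`print(data)` → prints [1, 6, 1]
`print(result)` → prints [1, 6, 1, 129, 184]

Answer:
[1, 6, 1]
[1, 6, 1, 129, 184]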